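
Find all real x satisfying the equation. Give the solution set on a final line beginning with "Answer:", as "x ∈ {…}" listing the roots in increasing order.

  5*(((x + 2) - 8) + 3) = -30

Step 1. [5*(((x + 2) - 8) + 3) = -30] leading coefficient 5: divide by 5, so div: ((x + 2) - 8) + 3 = -6.
Step 2. [((x + 2) - 8) + 3 = -6] 3 comes off first (subtract 3) ⇒ sub: (x + 2) - 8 = -9.
Step 3. [(x + 2) - 8 = -9] add 8: x sits inside (… - 8). So sub: x + 2 = -1.
Step 4. [x + 2 = -1] +2 is outermost — subtract 2 both sides. So sub: x = -3.

Answer: x ∈ {-3}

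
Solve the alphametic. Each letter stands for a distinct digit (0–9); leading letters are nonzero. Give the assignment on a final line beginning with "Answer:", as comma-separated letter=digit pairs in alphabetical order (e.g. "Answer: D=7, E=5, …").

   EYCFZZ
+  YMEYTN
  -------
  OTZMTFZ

Step 1. [col 1: Z + N ≡ Z (mod 10)] column 1: given nothing yet, carry-in 0, and all letters distinct, none taken yet, Z+N≡Z (mod 10) forces N=0 ⇒ N=0.
Step 2. [col 1: Z + N ≡ Z (mod 10)] several values work for Z in column 1 (Z + N ≡ Z (mod 10), carry-in 0); try Z=2 ⇒ Z=2.
Step 3. [col 2: Z + T ≡ F (mod 10)] column 2 (Z + T ≡ F (mod 10), carry-in 0) doesn't pin T yet; pick T=4 and continue. So T=4.
Step 4. [col 2: Z + T ≡ F (mod 10)] from column 2 (Z=2, T=4, carry-in 0, digits 0,2,4 already taken and all letters distinct): F must equal 6 ⇒ F=6.
Step 5. [O] adding two 6-digit numbers gives at most 6+1 digits, and here it does — O is that final carry and must be 1 ⇒ O=1.
Step 6. [col 3: F + Y ≡ T (mod 10)] in column 3 we have F+Y≡T with carry-in 0; given F=6, T=4 and digits 0,1,2,4,6 already taken and all letters distinct, that pins Y to 8. So Y=8.
Step 7. [col 4: C + E ≡ M (mod 10)] E=5 is one option consistent with column 4 (C + E ≡ M (mod 10), carry-in 1) — take it. So E=5.
Step 8. [col 4: C + E ≡ M (mod 10)] several values work for C in column 4 (C + E ≡ M (mod 10), carry-in 1); try C=7 ⇒ C=7.
Step 9. [col 4: C + E ≡ M (mod 10)] from column 4 (C=7, E=5, carry-in 1, digits 0,1,2,4,5,6,7,8 already taken and all letters distinct): M must equal 3 ⇒ M=3.

Answer: C=7, E=5, F=6, M=3, N=0, O=1, T=4, Y=8, Z=2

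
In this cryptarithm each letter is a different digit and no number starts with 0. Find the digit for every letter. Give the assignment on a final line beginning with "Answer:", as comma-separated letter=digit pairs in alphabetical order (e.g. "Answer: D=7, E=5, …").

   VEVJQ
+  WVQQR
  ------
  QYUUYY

Step 1. [col 1: Q + R ≡ Y (mod 10)] no forcing yet in column 1 (carry-in 0); R=9 is free and consistent — try it ⇒ R=9.
Step 2. [col 1: Q + R ≡ Y (mod 10)] Q=1 is one option consistent with column 1 (Q + R ≡ Y (mod 10), carry-in 0) — take it, so Q=1.
Step 3. [col 1: Q + R ≡ Y (mod 10)] from column 1 (Q=1, R=9, carry-in 0, digits 1,9 already taken and all letters distinct): Y must equal 0, so Y=0.
Step 4. [col 2: J + Q ≡ Y (mod 10)] from column 2 (Q=1, Y=0, carry-in 1, digits 0,1,9 already taken and all letters distinct): J must equal 8, so J=8.
Step 5. [col 3: V + Q ≡ U (mod 10)] column 3 (V + Q ≡ U (mod 10), carry-in 1) doesn't pin U yet; pick U=5 and continue ⇒ U=5.
Step 6. [col 3: V + Q ≡ U (mod 10)] column 3 reads V+Q+carry(1)=U with Q=1, U=5; with digits 0,1,5,8,9 already taken and all letters distinct, the only value for V is 3 ⇒ V=3.
Step 7. [col 4: E + V ≡ U (mod 10)] column 4: given V=3, U=5, carry-in 0, and digits 0,1,3,5,8,9 already taken and all letters distinct, E+V≡U (mod 10) forces E=2, so E=2.
Step 8. [col 5: V + W ≡ Y (mod 10)] in column 5 we have V+W≡Y with carry-in 0; given V=3, Y=0 and digits 0,1,2,3,5,8,9 already taken and all letters distinct, that pins W to 7, so W=7.

Answer: E=2, J=8, Q=1, R=9, U=5, V=3, W=7, Y=0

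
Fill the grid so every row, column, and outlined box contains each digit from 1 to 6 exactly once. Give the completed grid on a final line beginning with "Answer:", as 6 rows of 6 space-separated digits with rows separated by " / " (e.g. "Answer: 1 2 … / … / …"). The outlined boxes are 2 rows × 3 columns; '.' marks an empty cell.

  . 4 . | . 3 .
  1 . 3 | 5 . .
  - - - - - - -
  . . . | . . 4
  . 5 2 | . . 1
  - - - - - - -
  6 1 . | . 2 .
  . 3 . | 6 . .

Step 1. [r6c6∈{5}] r6c6 is down to just 5 ⇒ r6c6=5.
Step 2. [r4c4∈{3}] r4c4's peers cover all but 3. So r4c4=3.
Step 3. [r6c3∈{4}] only 4 remains possible at r6c3, so r6c3=4.
Step 4. [r3c2∈{6}] r3c2's peers cover all but 6, so r3c2=6.
Step 5. [r1c1∈{2,5}] 5 has one home in col 1: r1c1, so r1c1=5.
Step 6. [r3c4∈{2}] nothing but 2 survives at r3c4 ⇒ r3c4=2.
Step 7. [r1c6∈{2,6}] across row 1, 2 lands solely at r1c6. So r1c6=2.
Step 8. [r4c5∈{6}] r4c5 is down to just 6 ⇒ r4c5=6.
Step 9. [r3c1∈{3}] only 3 remains possible at r3c1 ⇒ r3c1=3.
Step 10. [r1c4∈{1}] r1c4 has the single candidate 1 ⇒ r1c4=1.
Step 11. [r1c3∈{6}] only 6 remains possible at r1c3, so r1c3=6.
Step 12. [r3c5∈{5}] r3c5's peers cover all but 5, so r3c5=5.
Step 13. [r5c3∈{5}] r5c3 has the single candidate 5 ⇒ r5c3=5.
Step 14. [r2c2∈{2}] r2c2's peers cover all but 2. So r2c2=2.
Step 15. [r3c3∈{1}] r3c3 is down to just 1 ⇒ r3c3=1.
Step 16. [r2c6∈{6}] nothing but 6 survives at r2c6. So r2c6=6.
Step 17. [r5c6∈{3}] r5c6 has the single candidate 3 ⇒ r5c6=3.
Step 18. [r5c4∈{4}] r5c4 has the single candidate 4 ⇒ r5c4=4.
Step 19. [r6c1∈{2}] r6c1's peers cover all but 2. So r6c1=2.
Step 20. [r6c5∈{1}] nothing but 1 survives at r6c5, so r6c5=1.
Step 21. [r4c1∈{4}] r4c1 has the single candidate 4, so r4c1=4.
Step 22. [r2c5∈{4}] only 4 remains possible at r2c5. So r2c5=4.

Answer: 5 4 6 1 3 2 / 1 2 3 5 4 6 / 3 6 1 2 5 4 / 4 5 2 3 6 1 / 6 1 5 4 2 3 / 2 3 4 6 1 5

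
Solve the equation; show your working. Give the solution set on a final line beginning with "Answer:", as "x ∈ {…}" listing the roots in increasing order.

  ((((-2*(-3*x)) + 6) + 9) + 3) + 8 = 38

Step 1. [((((-2*(-3*x)) + 6) + 9) + 3) + 8 = 38] subtract 8: x sits inside (… + 8), so sub: (((-2*(-3*x)) + 6) + 9) + 3 = 30.
Step 2. [(((-2*(-3*x)) + 6) + 9) + 3 = 30] 3 comes off first (subtract 3) ⇒ sub: ((-2*(-3*x)) + 6) + 9 = 27.
Step 3. [((-2*(-3*x)) + 6) + 9 = 27] +9 is outermost — subtract 9 both sides. So sub: (-2*(-3*x)) + 6 = 18.
Step 4. [(-2*(-3*x)) + 6 = 18] -2 divides every term; factor it out, so factor: (-3*x) - 3 = -9.
Step 5. [(-3*x) - 3 = -9] peel the -3: add 3 from each side ⇒ sub: -3*x = -6.
Step 6. [-3*x = -6] -3·(inner) — divide through by -3, so div: x = 2.

Answer: x ∈ {2}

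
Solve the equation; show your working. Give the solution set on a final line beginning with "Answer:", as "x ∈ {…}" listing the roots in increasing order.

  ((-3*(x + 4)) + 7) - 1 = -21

Step 1. [((-3*(x + 4)) + 7) - 1 = -21] peel the -1: add 1 from each side. So sub: (-3*(x + 4)) + 7 = -20.
Step 2. [(-3*(x + 4)) + 7 = -20] 7 comes off first (subtract 7), so sub: -3*(x + 4) = -27.
Step 3. [-3*(x + 4) = -27] -3 out front; divide by -3 ⇒ div: x + 4 = 9.
Step 4. [x + 4 = 9] the outer +4 inverts by subtracting 4 ⇒ sub: x = 5.

Answer: x ∈ {5}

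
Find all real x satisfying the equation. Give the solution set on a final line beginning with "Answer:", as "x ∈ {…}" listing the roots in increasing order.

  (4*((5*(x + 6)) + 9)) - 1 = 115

Step 1. [(4*((5*(x + 6)) + 9)) - 1 = 115] -1 is outermost — add 1 both sides. So sub: 4*((5*(x + 6)) + 9) = 116.
Step 2. [4*((5*(x + 6)) + 9) = 116] 4 out front; divide by 4, so div: (5*(x + 6)) + 9 = 29.
Step 3. [(5*(x + 6)) + 9 = 29] peel the +9: subtract 9 from each side ⇒ sub: 5*(x + 6) = 20.
Step 4. [5*(x + 6) = 20] divide by the outer 5. So div: x + 6 = 4.
Step 5. [x + 6 = 4] subtract 6: x sits inside (… + 6). So sub: x = -2.

Answer: x ∈ {-2}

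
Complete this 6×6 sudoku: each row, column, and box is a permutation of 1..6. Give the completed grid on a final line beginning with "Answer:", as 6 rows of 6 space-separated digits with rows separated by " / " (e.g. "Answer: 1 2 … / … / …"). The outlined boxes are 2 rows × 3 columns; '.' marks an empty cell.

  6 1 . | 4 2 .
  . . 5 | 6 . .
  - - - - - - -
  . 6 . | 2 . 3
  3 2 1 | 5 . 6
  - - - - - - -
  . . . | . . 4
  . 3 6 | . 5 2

Step 1. [r6c1∈{1,4}] across row 6, 4 lands solely at r6c1 ⇒ r6c1=4.
Step 2. [r5c1∈{1,2,5}] 1 has one home in col 1: r5c1. So r5c1=1.
Step 3. [r2c5∈{1,3}] r2c5 is the only open cell in row 2 admitting 3, so r2c5=3.
Step 4. [r3c5∈{1,4}] across row 3, 1 lands solely at r3c5. So r3c5=1.
Step 5. [r2c1∈{2}] r2c1 has the single candidate 2. So r2c1=2.
Step 6. [r3c1∈{5}] only 5 remains possible at r3c1. So r3c1=5.
Step 7. [r5c3∈{2}] nothing but 2 survives at r5c3, so r5c3=2.
Step 8. [r6c4∈{1}] r6c4 is down to just 1, so r6c4=1.
Step 9. [r2c6∈{1}] nothing but 1 survives at r2c6. So r2c6=1.
Step 10. [r2c2∈{4}] only 4 remains possible at r2c2. So r2c2=4.
Step 11. [r5c4∈{3}] r5c4's peers cover all but 3 ⇒ r5c4=3.
Step 12. [r5c5∈{6}] r5c5 is down to just 6 ⇒ r5c5=6.
Step 13. [r4c5∈{4}] r4c5 has the single candidate 4 ⇒ r4c5=4.
Step 14. [r3c3∈{4}] r3c3 is down to just 4, so r3c3=4.
Step 15. [r5c2∈{5}] r5c2 has the single candidate 5. So r5c2=5.
Step 16. [r1c6∈{5}] r1c6 has the single candidate 5. So r1c6=5.
Step 17. [r1c3∈{3}] nothing but 3 survives at r1c3. So r1c3=3.

Answer: 6 1 3 4 2 5 / 2 4 5 6 3 1 / 5 6 4 2 1 3 / 3 2 1 5 4 6 / 1 5 2 3 6 4 / 4 3 6 1 5 2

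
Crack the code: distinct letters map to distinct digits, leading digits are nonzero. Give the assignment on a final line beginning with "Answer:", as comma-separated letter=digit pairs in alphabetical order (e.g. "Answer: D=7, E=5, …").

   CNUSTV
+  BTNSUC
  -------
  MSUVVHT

Step 1. [col 1: V + C ≡ T (mod 10)] T=5 is one option consistent with column 1 (V + C ≡ T (mod 10), carry-in 0) — take it. So T=5.
Step 2. [col 1: V + C ≡ T (mod 10)] several values work for V in column 1 (V + C ≡ T (mod 10), carry-in 0); try V=9 ⇒ V=9.
Step 3. [col 1: V + C ≡ T (mod 10)] in column 1 we have V+C≡T with carry-in 0; given V=9, T=5 and digits 5,9 already taken and all letters distinct, that pins C to 6 ⇒ C=6.
Step 4. [col 2: T + U ≡ H (mod 10)] column 2 (T + U ≡ H (mod 10), carry-in 1) doesn't pin H yet; pick H=3 and continue. So H=3.
Step 5. [M] the sum has 7 digits but both addends have 6; that extra leading digit M is the final carry, namely 1, so M=1.
Step 6. [col 2: T + U ≡ H (mod 10)] in column 2 we have T+U≡H with carry-in 1; given T=5, H=3 and digits 1,3,5,6,9 already taken and all letters distinct, that pins U to 7, so U=7.
Step 7. [col 3: S + S ≡ V (mod 10)] column 3 reads S+S+carry(1)=V with V=9; with digits 1,3,5,6,7,9 already taken and all letters distinct, the only value for S is 4, so S=4.
Step 8. [col 4: U + N ≡ V (mod 10)] in column 4 we have U+N≡V with carry-in 0; given U=7, V=9 and digits 1,3,4,5,6,7,9 already taken and all letters distinct, that pins N to 2 ⇒ N=2.
Step 9. [col 6: C + B ≡ S (mod 10)] column 6: given C=6, S=4, carry-in 0, and digits 1,2,3,4,5,6,7,9 already taken and all letters distinct, C+B≡S (mod 10) forces B=8, so B=8.

Answer: B=8, C=6, H=3, M=1, N=2, S=4, T=5, U=7, V=9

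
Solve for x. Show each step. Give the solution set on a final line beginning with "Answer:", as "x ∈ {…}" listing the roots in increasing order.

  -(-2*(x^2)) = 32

Step 1. [-(-2*(x^2)) = 32] leading − — multiply by −1, so neg: -2*(x^2) = -32.
Step 2. [-2*(x^2) = -32] -2·(inner) — divide through by -2, so div: x^2 = 16.
Step 3. [x^2 = 16] √ both sides: 16 ≥ 0 gives two branches. So sqrt: x = 4 or -4.

Answer: x ∈ {-4, 4}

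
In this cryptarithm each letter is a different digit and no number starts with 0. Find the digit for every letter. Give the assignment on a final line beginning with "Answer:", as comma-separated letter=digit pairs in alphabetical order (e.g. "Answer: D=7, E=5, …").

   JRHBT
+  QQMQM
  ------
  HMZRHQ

Step 1. [col 1: T + M ≡ Q (mod 10)] no forcing yet in column 1 (carry-in 0); T=3 is free and consistent — try it, so T=3.
Step 2. [col 1: T + M ≡ Q (mod 10)] no forcing yet in column 1 (carry-in 0); M=2 is free and consistent — try it. So M=2.
Step 3. [col 1: T + M ≡ Q (mod 10)] in column 1 we have T+M≡Q with carry-in 0; given T=3, M=2 and digits 2,3 already taken and all letters distinct, that pins Q to 5. So Q=5.
Step 4. [col 2: B + Q ≡ H (mod 10)] column 2 (B + Q ≡ H (mod 10), carry-in 0) doesn't pin B yet; pick B=6 and continue ⇒ B=6.
Step 5. [col 2: B + Q ≡ H (mod 10)] column 2 reads B+Q+carry(0)=H with B=6, Q=5; with digits 2,3,5,6 already taken and all letters distinct, the only value for H is 1, so H=1.
Step 6. [col 3: H + M ≡ R (mod 10)] column 3: given H=1, M=2, carry-in 1, and digits 1,2,3,5,6 already taken and all letters distinct, H+M≡R (mod 10) forces R=4 ⇒ R=4.
Step 7. [col 4: R + Q ≡ Z (mod 10)] column 4: given R=4, Q=5, carry-in 0, and digits 1,2,3,4,5,6 already taken and all letters distinct, R+Q≡Z (mod 10) forces Z=9, so Z=9.
Step 8. [col 5: J + Q ≡ M (mod 10)] from column 5 (Q=5, M=2, carry-in 0, digits 1,2,3,4,5,6,9 already taken and all letters distinct): J must equal 7 ⇒ J=7.

Answer: B=6, H=1, J=7, M=2, Q=5, R=4, T=3, Z=9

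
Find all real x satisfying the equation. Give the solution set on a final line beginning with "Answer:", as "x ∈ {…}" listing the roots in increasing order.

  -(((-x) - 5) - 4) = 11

Step 1. [-(((-x) - 5) - 4) = 11] LHS negated; negate both sides, so neg: ((-x) - 5) - 4 = -11.
Step 2. [((-x) - 5) - 4 = -11] -4 is outermost — add 4 both sides, so sub: (-x) - 5 = -7.
Step 3. [(-x) - 5 = -7] peel the -5: add 5 from each side ⇒ sub: -x = -2.
Step 4. [-x = -2] flip signs both sides. So neg: x = 2.

Answer: x ∈ {2}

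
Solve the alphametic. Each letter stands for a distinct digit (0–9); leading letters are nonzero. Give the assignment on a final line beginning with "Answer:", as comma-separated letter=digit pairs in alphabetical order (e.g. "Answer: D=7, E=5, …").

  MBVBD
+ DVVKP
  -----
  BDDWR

Step 1. [col 1: D + P ≡ R (mod 10)] no forcing yet in column 1 (carry-in 0); R=9 is free and consistent — try it, so R=9.
Step 2. [col 1: D + P ≡ R (mod 10)] no forcing yet in column 1 (carry-in 0); D=4 is free and consistent — try it ⇒ D=4.
Step 3. [col 1: D + P ≡ R (mod 10)] column 1: given D=4, R=9, carry-in 0, and digits 4,9 already taken and all letters distinct, D+P≡R (mod 10) forces P=5, so P=5.
Step 4. [col 2: B + K ≡ W (mod 10)] B=6 is one option consistent with column 2 (B + K ≡ W (mod 10), carry-in 0) — take it, so B=6.
Step 5. [col 2: B + K ≡ W (mod 10)] no forcing yet in column 2 (carry-in 0); K=2 is free and consistent — try it. So K=2.
Step 6. [col 2: B + K ≡ W (mod 10)] from column 2 (B=6, K=2, carry-in 0, digits 2,4,5,6,9 already taken and all letters distinct): W must equal 8, so W=8.
Step 7. [col 3: V + V ≡ D (mod 10)] from column 3 (D=4, carry-in 0, digits 2,4,5,6,8,9 already taken and all letters distinct): V must equal 7. So V=7.
Step 8. [col 5: M + D ≡ B (mod 10)] column 5: given D=4, B=6, carry-in 1, and digits 2,4,5,6,7,8,9 already taken and all letters distinct, M+D≡B (mod 10) forces M=1 ⇒ M=1.

Answer: B=6, D=4, K=2, M=1, P=5, R=9, V=7, W=8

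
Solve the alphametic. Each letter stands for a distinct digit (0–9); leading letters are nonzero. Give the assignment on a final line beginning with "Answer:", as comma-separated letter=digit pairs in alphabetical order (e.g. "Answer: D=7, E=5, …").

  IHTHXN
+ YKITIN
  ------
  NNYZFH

Step 1. [col 1: N + N ≡ H (mod 10)] several values work for H in column 1 (N + N ≡ H (mod 10), carry-in 0); try H=4 ⇒ H=4.
Step 2. [col 1: N + N ≡ H (mod 10)] column 1 (N + N ≡ H (mod 10), carry-in 0) doesn't pin N yet; pick N=7 and continue, so N=7.
Step 3. [col 2: X + I ≡ F (mod 10)] I=1 is one option consistent with column 2 (X + I ≡ F (mod 10), carry-in 1) — take it, so I=1.
Step 4. [col 2: X + I ≡ F (mod 10)] column 2 (X + I ≡ F (mod 10), carry-in 1) doesn't pin X yet; pick X=0 and continue ⇒ X=0.
Step 5. [col 2: X + I ≡ F (mod 10)] in column 2 we have X+I≡F with carry-in 1; given X=0, I=1 and digits 0,1,4,7 already taken and all letters distinct, that pins F to 2 ⇒ F=2.
Step 6. [col 3: H + T ≡ Z (mod 10)] Z=9 is one option consistent with column 3 (H + T ≡ Z (mod 10), carry-in 0) — take it ⇒ Z=9.
Step 7. [col 3: H + T ≡ Z (mod 10)] in column 3 we have H+T≡Z with carry-in 0; given H=4, Z=9 and digits 0,1,2,4,7,9 already taken and all letters distinct, that pins T to 5. So T=5.
Step 8. [col 4: T + I ≡ Y (mod 10)] in column 4 we have T+I≡Y with carry-in 0; given T=5, I=1 and digits 0,1,2,4,5,7,9 already taken and all letters distinct, that pins Y to 6 ⇒ Y=6.
Step 9. [col 5: H + K ≡ N (mod 10)] column 5 reads H+K+carry(0)=N with H=4, N=7; with digits 0,1,2,4,5,6,7,9 already taken and all letters distinct, the only value for K is 3, so K=3.

Answer: F=2, H=4, I=1, K=3, N=7, T=5, X=0, Y=6, Z=9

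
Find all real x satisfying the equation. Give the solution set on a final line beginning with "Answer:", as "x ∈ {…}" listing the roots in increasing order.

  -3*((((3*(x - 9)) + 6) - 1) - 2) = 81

Step 1. [-3*((((3*(x - 9)) + 6) - 1) - 2) = 81] -3·(inner) — divide through by -3 ⇒ div: (((3*(x - 9)) + 6) - 1) - 2 = -27.
Step 2. [(((3*(x - 9)) + 6) - 1) - 2 = -27] peel the -2: add 2 from each side. So sub: ((3*(x - 9)) + 6) - 1 = -25.
Step 3. [((3*(x - 9)) + 6) - 1 = -25] -1 is outermost — add 1 both sides, so sub: (3*(x - 9)) + 6 = -24.
Step 4. [(3*(x - 9)) + 6 = -24] peel the +6: subtract 6 from each side ⇒ sub: 3*(x - 9) = -30.
Step 5. [3*(x - 9) = -30] 3 out front; divide by 3. So div: x - 9 = -10.
Step 6. [x - 9 = -10] peel the -9: add 9 from each side ⇒ sub: x = -1.

Answer: x ∈ {-1}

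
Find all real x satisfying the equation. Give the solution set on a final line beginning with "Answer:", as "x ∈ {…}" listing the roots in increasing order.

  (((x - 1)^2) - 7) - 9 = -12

Step 1. [(((x - 1)^2) - 7) - 9 = -12] add 9: x sits inside (… - 9), so sub: ((x - 1)^2) - 7 = -3.
Step 2. [((x - 1)^2) - 7 = -3] the outer -7 inverts by adding 7 ⇒ sub: (x - 1)^2 = 4.
Step 3. [(x - 1)^2 = 4] 4 ≥ 0, LHS is (·)² — take ±√. So sqrt: x - 1 = 2 or -2.
Step 4. [x - 1 = 2 or -2] -1 is outermost — add 1 both sides, so sub: x = 3 or -1.

Answer: x ∈ {-1, 3}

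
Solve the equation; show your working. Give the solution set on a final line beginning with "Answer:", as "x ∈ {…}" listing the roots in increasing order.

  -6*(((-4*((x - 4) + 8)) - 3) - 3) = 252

Step 1. [-6*(((-4*((x - 4) + 8)) - 3) - 3) = 252] divide by the outer -6 ⇒ div: ((-4*((x - 4) + 8)) - 3) - 3 = -42.
Step 2. [((-4*((x - 4) + 8)) - 3) - 3 = -42] add 3: x sits inside (… - 3) ⇒ sub: (-4*((x - 4) + 8)) - 3 = -39.
Step 3. [(-4*((x - 4) + 8)) - 3 = -39] peel the -3: add 3 from each side, so sub: -4*((x - 4) + 8) = -36.
Step 4. [-4*((x - 4) + 8) = -36] -4 out front; divide by -4 ⇒ div: (x - 4) + 8 = 9.
Step 5. [(x - 4) + 8 = 9] peel the +8: subtract 8 from each side ⇒ sub: x - 4 = 1.
Step 6. [x - 4 = 1] -4 is outermost — add 4 both sides, so sub: x = 5.

Answer: x ∈ {5}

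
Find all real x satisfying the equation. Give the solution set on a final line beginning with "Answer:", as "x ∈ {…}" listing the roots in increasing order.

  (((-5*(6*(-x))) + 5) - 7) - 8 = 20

Step 1. [(((-5*(6*(-x))) + 5) - 7) - 8 = 20] -8 is outermost — add 8 both sides ⇒ sub: ((-5*(6*(-x))) + 5) - 7 = 28.
Step 2. [((-5*(6*(-x))) + 5) - 7 = 28] -7 is outermost — add 7 both sides ⇒ sub: (-5*(6*(-x))) + 5 = 35.
Step 3. [(-5*(6*(-x))) + 5 = 35] +5 is outermost — subtract 5 both sides, so sub: -5*(6*(-x)) = 30.
Step 4. [-5*(6*(-x)) = 30] divide by the outer -5. So div: 6*(-x) = -6.
Step 5. [6*(-x) = -6] divide by the outer 6, so div: -x = -1.
Step 6. [-x = -1] flip signs both sides, so neg: x = 1.

Answer: x ∈ {1}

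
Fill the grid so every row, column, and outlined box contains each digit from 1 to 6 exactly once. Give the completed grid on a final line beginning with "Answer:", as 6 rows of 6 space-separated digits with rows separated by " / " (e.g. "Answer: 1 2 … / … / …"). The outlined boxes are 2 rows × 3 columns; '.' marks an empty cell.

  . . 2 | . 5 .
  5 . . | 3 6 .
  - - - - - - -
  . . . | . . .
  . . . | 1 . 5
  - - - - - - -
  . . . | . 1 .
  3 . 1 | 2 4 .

Step 1. [r2c3∈{4}] nothing but 4 survives at r2c3. So r2c3=4.
Step 2. [r6c6∈{6}] only 6 remains possible at r6c6. So r6c6=6.
Step 3. [r1c2∈{1,3,6}] r1c2 is the only open cell in row 1 admitting 3. So r1c2=3.
Step 4. [r1c1∈{1,6}] in row 1, 6 fits only at r1c1 ⇒ r1c1=6.
Step 5. [r3c4∈{4,6}] r3c4 is the only open cell in col 4 admitting 6. So r3c4=6.
Step 6. [r3c6∈{2,3,4}] r3c6 is the only open cell in box 4 admitting 4. So r3c6=4.
Step 7. [r6c2∈{5}] r6c2 is down to just 5 ⇒ r6c2=5.
Step 8. [r5c3∈{6}] r5c3 has the single candidate 6 ⇒ r5c3=6.
Step 9. [r4c3∈{3}] only 3 remains possible at r4c3. So r4c3=3.
Step 10. [r4c5∈{2}] only 2 remains possible at r4c5. So r4c5=2.
Step 11. [r3c1∈{1,2}] across col 1, 1 lands solely at r3c1 ⇒ r3c1=1.
Step 12. [r5c1∈{2,4}] col 1 places 2 nowhere but r5c1. So r5c1=2.
Step 13. [r2c2∈{1}] nothing but 1 survives at r2c2. So r2c2=1.
Step 14. [r5c2∈{4}] nothing but 4 survives at r5c2, so r5c2=4.
Step 15. [r1c6∈{1}] r1c6's peers cover all but 1, so r1c6=1.
Step 16. [r3c2∈{2}] nothing but 2 survives at r3c2, so r3c2=2.
Step 17. [r4c2∈{6}] r4c2 is down to just 6. So r4c2=6.
Step 18. [r5c6∈{3}] r5c6 has the single candidate 3. So r5c6=3.
Step 19. [r3c5∈{3}] r3c5's peers cover all but 3 ⇒ r3c5=3.
Step 20. [r1c4∈{4}] only 4 remains possible at r1c4. So r1c4=4.
Step 21. [r2c6∈{2}] only 2 remains possible at r2c6 ⇒ r2c6=2.
Step 22. [r3c3∈{5}] nothing but 5 survives at r3c3. So r3c3=5.
Step 23. [r5c4∈{5}] r5c4 is down to just 5, so r5c4=5.
Step 24. [r4c1∈{4}] nothing but 4 survives at r4c1 ⇒ r4c1=4.

Answer: 6 3 2 4 5 1 / 5 1 4 3 6 2 / 1 2 5 6 3 4 / 4 6 3 1 2 5 / 2 4 6 5 1 3 / 3 5 1 2 4 6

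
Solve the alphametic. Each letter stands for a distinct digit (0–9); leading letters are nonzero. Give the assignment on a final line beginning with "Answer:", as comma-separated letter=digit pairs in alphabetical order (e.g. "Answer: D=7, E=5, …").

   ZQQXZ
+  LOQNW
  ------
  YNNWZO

Step 1. [col 1: Z + W ≡ O (mod 10)] column 1 (Z + W ≡ O (mod 10), carry-in 0) doesn't pin O yet; pick O=4 and continue. So O=4.
Step 2. [Y] adding two 5-digit numbers gives at most 5+1 digits, and here it does — Y is that final carry and must be 1. So Y=1.
Step 3. [col 1: Z + W ≡ O (mod 10)] column 1 (Z + W ≡ O (mod 10), carry-in 0) doesn't pin W yet; pick W=6 and continue, so W=6.
Step 4. [col 1: Z + W ≡ O (mod 10)] column 1 reads Z+W+carry(0)=O with W=6, O=4; with digits 1,4,6 already taken and all letters distinct, the only value for Z is 8, so Z=8.
Step 5. [col 2: X + N ≡ Z (mod 10)] several values work for N in column 2 (X + N ≡ Z (mod 10), carry-in 1); try N=7, so N=7.
Step 6. [col 2: X + N ≡ Z (mod 10)] from column 2 (N=7, Z=8, carry-in 1, digits 1,4,6,7,8 already taken and all letters distinct): X must equal 0. So X=0.
Step 7. [col 3: Q + Q ≡ W (mod 10)] column 3 reads Q+Q+carry(0)=W with W=6; with digits 0,1,4,6,7,8 already taken and all letters distinct, the only value for Q is 3, so Q=3.
Step 8. [col 5: Z + L ≡ N (mod 10)] column 5 reads Z+L+carry(0)=N with Z=8, N=7; with digits 0,1,3,4,6,7,8 already taken and all letters distinct, the only value for L is 9 ⇒ L=9.

Answer: L=9, N=7, O=4, Q=3, W=6, X=0, Y=1, Z=8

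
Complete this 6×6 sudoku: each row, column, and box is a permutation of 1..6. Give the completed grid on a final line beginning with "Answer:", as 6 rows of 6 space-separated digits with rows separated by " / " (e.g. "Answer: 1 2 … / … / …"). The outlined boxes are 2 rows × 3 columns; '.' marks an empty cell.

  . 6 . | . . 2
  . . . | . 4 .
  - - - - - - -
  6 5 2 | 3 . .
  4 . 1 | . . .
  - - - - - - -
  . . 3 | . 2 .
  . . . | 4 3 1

Step 1. [r2c3∈{5}] only 5 remains possible at r2c3, so r2c3=5.
Step 2. [r4c5∈{5,6}] r4c5 is the only open cell in col 5 admitting 6 ⇒ r4c5=6.
Step 3. [r1c1∈{1,3}] row 1 places 3 nowhere but r1c1, so r1c1=3.
Step 4. [r6c2∈{2}] r6c2's peers cover all but 2. So r6c2=2.
Step 5. [r2c2∈{1}] only 1 remains possible at r2c2 ⇒ r2c2=1.
Step 6. [r1c4∈{1,5}] r1c4 is the only open cell in col 4 admitting 1 ⇒ r1c4=1.
Step 7. [r4c6∈{5}] only 5 remains possible at r4c6. So r4c6=5.
Step 8. [r5c4∈{5,6}] across col 4, 5 lands solely at r5c4 ⇒ r5c4=5.
Step 9. [r5c6∈{6}] nothing but 6 survives at r5c6. So r5c6=6.
Step 10. [r2c4∈{6}] r2c4's peers cover all but 6. So r2c4=6.
Step 11. [r2c1∈{2}] r2c1's peers cover all but 2. So r2c1=2.
Step 12. [r4c2∈{3}] r4c2 is down to just 3 ⇒ r4c2=3.
Step 13. [r3c6∈{4}] r3c6 has the single candidate 4, so r3c6=4.
Step 14. [r1c5∈{5}] r1c5 has the single candidate 5. So r1c5=5.
Step 15. [r3c5∈{1}] only 1 remains possible at r3c5, so r3c5=1.
Step 16. [r1c3∈{4}] r1c3 has the single candidate 4 ⇒ r1c3=4.
Step 17. [r4c4∈{2}] only 2 remains possible at r4c4. So r4c4=2.
Step 18. [r5c2∈{4}] r5c2's peers cover all but 4 ⇒ r5c2=4.
Step 19. [r2c6∈{3}] r2c6's peers cover all but 3, so r2c6=3.
Step 20. [r6c3∈{6}] r6c3 is down to just 6 ⇒ r6c3=6.
Step 21. [r5c1∈{1}] r5c1's peers cover all but 1, so r5c1=1.
Step 22. [r6c1∈{5}] r6c1 is down to just 5, so r6c1=5.

Answer: 3 6 4 1 5 2 / 2 1 5 6 4 3 / 6 5 2 3 1 4 / 4 3 1 2 6 5 / 1 4 3 5 2 6 / 5 2 6 4 3 1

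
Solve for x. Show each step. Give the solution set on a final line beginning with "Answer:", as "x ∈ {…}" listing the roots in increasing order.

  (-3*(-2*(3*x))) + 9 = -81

Step 1. [(-3*(-2*(3*x))) + 9 = -81] peel the +9: subtract 9 from each side ⇒ sub: -3*(-2*(3*x)) = -90.
Step 2. [-3*(-2*(3*x)) = -90] -3·(inner) — divide through by -3 ⇒ div: -2*(3*x) = 30.
Step 3. [-2*(3*x) = 30] divide by the outer -2, so div: 3*x = -15.
Step 4. [3*x = -15] divide by the outer 3 ⇒ div: x = -5.

Answer: x ∈ {-5}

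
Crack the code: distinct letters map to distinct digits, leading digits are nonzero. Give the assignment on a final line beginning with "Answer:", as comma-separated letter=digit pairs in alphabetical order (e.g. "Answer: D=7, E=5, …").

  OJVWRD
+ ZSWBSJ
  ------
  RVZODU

Step 1. [col 1: D + J ≡ U (mod 10)] U=5 is one option consistent with column 1 (D + J ≡ U (mod 10), carry-in 0) — take it. So U=5.
Step 2. [col 1: D + J ≡ U (mod 10)] D=7 is one option consistent with column 1 (D + J ≡ U (mod 10), carry-in 0) — take it ⇒ D=7.
Step 3. [col 1: D + J ≡ U (mod 10)] column 1 reads D+J+carry(0)=U with D=7, U=5; with digits 5,7 already taken and all letters distinct, the only value for J is 8. So J=8.
Step 4. [col 2: R + S ≡ D (mod 10)] several values work for R in column 2 (R + S ≡ D (mod 10), carry-in 1); try R=6, so R=6.
Step 5. [col 2: R + S ≡ D (mod 10)] column 2 reads R+S+carry(1)=D with R=6, D=7; with digits 5,6,7,8 already taken and all letters distinct, the only value for S is 0 ⇒ S=0.
Step 6. [col 3: W + B ≡ O (mod 10)] several values work for O in column 3 (W + B ≡ O (mod 10), carry-in 0); try O=4, so O=4.
Step 7. [col 3: W + B ≡ O (mod 10)] several values work for W in column 3 (W + B ≡ O (mod 10), carry-in 0); try W=3. So W=3.
Step 8. [col 3: W + B ≡ O (mod 10)] column 3 reads W+B+carry(0)=O with W=3, O=4; with digits 0,3,4,5,6,7,8 already taken and all letters distinct, the only value for B is 1, so B=1.
Step 9. [col 4: V + W ≡ Z (mod 10)] column 4 reads V+W+carry(0)=Z with W=3; with digits 0,1,3,4,5,6,7,8 already taken and all letters distinct, the only value for Z is 2. So Z=2.
Step 10. [col 4: V + W ≡ Z (mod 10)] in column 4 we have V+W≡Z with carry-in 0; given W=3, Z=2 and digits 0,1,2,3,4,5,6,7,8 already taken and all letters distinct, that pins V to 9. So V=9.

Answer: B=1, D=7, J=8, O=4, R=6, S=0, U=5, V=9, W=3, Z=2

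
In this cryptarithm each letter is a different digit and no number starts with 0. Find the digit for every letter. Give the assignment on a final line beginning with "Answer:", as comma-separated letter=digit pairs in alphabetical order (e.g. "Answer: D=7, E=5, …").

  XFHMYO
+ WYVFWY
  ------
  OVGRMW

Step 1. [col 1: O + Y ≡ W (mod 10)] column 1 (O + Y ≡ W (mod 10), carry-in 0) doesn't pin Y yet; pick Y=8 and continue ⇒ Y=8.
Step 2. [col 1: O + Y ≡ W (mod 10)] W=7 is one option consistent with column 1 (O + Y ≡ W (mod 10), carry-in 0) — take it, so W=7.
Step 3. [col 1: O + Y ≡ W (mod 10)] column 1: given Y=8, W=7, carry-in 0, and digits 7,8 already taken and all letters distinct, O+Y≡W (mod 10) forces O=9. So O=9.
Step 4. [col 2: Y + W ≡ M (mod 10)] column 2: given Y=8, W=7, carry-in 1, and digits 7,8,9 already taken and all letters distinct, Y+W≡M (mod 10) forces M=6. So M=6.
Step 5. [col 3: M + F ≡ R (mod 10)] F=5 is one option consistent with column 3 (M + F ≡ R (mod 10), carry-in 1) — take it ⇒ F=5.
Step 6. [col 3: M + F ≡ R (mod 10)] column 3 reads M+F+carry(1)=R with M=6, F=5; with digits 5,6,7,8,9 already taken and all letters distinct, the only value for R is 2. So R=2.
Step 7. [col 4: H + V ≡ G (mod 10)] in column 4 we have H+V≡G with carry-in 1; given nothing yet and digits 2,5,6,7,8,9 already taken and all letters distinct, that pins G to 4, so G=4.
Step 8. [col 4: H + V ≡ G (mod 10)] column 4 (H + V ≡ G (mod 10), carry-in 1) doesn't pin V yet; pick V=3 and continue. So V=3.
Step 9. [col 4: H + V ≡ G (mod 10)] column 4: given V=3, G=4, carry-in 1, and digits 2,3,4,5,6,7,8,9 already taken and all letters distinct, H+V≡G (mod 10) forces H=0 ⇒ H=0.
Step 10. [col 6: X + W ≡ O (mod 10)] column 6: given W=7, O=9, carry-in 1, and digits 0,2,3,4,5,6,7,8,9 already taken and all letters distinct, X+W≡O (mod 10) forces X=1. So X=1.

Answer: F=5, G=4, H=0, M=6, O=9, R=2, V=3, W=7, X=1, Y=8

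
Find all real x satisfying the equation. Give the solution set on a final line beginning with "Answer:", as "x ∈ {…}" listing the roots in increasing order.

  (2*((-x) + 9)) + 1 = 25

Step 1. [(2*((-x) + 9)) + 1 = 25] +1 is outermost — subtract 1 both sides. So sub: 2*((-x) + 9) = 24.
Step 2. [2*((-x) + 9) = 24] 2 out front; divide by 2. So div: (-x) + 9 = 12.
Step 3. [(-x) + 9 = 12] peel the +9: subtract 9 from each side. So sub: -x = 3.
Step 4. [-x = 3] flip signs both sides. So neg: x = -3.

Answer: x ∈ {-3}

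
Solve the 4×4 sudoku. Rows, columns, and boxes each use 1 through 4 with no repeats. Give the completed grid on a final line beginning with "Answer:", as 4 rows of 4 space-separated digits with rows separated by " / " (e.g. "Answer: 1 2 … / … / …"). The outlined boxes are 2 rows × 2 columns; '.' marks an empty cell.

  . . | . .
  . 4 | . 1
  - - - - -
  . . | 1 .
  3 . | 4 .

Step 1. [r1c2∈{1,2,3}] col 2 places 3 nowhere but r1c2, so r1c2=3.
Step 2. [r4c4∈{2}] r4c4 has the single candidate 2, so r4c4=2.
Step 3. [r2c1∈{2}] r2c1 is down to just 2. So r2c1=2.
Step 4. [r2c3∈{3}] r2c3's peers cover all but 3. So r2c3=3.
Step 5. [r1c4∈{4}] r1c4 is down to just 4, so r1c4=4.
Step 6. [r3c2∈{2}] r3c2 is down to just 2 ⇒ r3c2=2.
Step 7. [r3c1∈{4}] r3c1 is down to just 4 ⇒ r3c1=4.
Step 8. [r4c2∈{1}] only 1 remains possible at r4c2, so r4c2=1.
Step 9. [r1c1∈{1}] r1c1 is down to just 1. So r1c1=1.
Step 10. [r3c4∈{3}] r3c4 has the single candidate 3, so r3c4=3.
Step 11. [r1c3∈{2}] r1c3's peers cover all but 2. So r1c3=2.

Answer: 1 3 2 4 / 2 4 3 1 / 4 2 1 3 / 3 1 4 2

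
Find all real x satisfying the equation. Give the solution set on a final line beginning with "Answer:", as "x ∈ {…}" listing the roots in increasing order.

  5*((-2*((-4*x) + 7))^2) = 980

Step 1. [5*((-2*((-4*x) + 7))^2) = 980] LHS = 5·(…); ÷5 both sides, so div: (-2*((-4*x) + 7))^2 = 196.
Step 2. [(-2*((-4*x) + 7))^2 = 196] 196 ≥ 0, LHS is (·)² — take ±√ ⇒ sqrt: -2*((-4*x) + 7) = 14 or -14.
Step 3. [-2*((-4*x) + 7) = 14 or -14] LHS = -2·(…); ÷-2 both sides ⇒ div: (-4*x) + 7 = -7 or 7.
Step 4. [(-4*x) + 7 = -7 or 7] 7 comes off first (subtract 7) ⇒ sub: -4*x = -14 or 0.
Step 5. [-4*x = -14 or 0] leading coefficient -4: divide by -4. So div: x = 7/2 or 0.

Answer: x ∈ {0, 7/2}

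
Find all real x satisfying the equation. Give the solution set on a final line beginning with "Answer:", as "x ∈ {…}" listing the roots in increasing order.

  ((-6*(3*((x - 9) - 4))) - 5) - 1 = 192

Step 1. [((-6*(3*((x - 9) - 4))) - 5) - 1 = 192] 1 comes off first (add 1) ⇒ sub: (-6*(3*((x - 9) - 4))) - 5 = 193.
Step 2. [(-6*(3*((x - 9) - 4))) - 5 = 193] add 5: x sits inside (… - 5) ⇒ sub: -6*(3*((x - 9) - 4)) = 198.
Step 3. [-6*(3*((x - 9) - 4)) = 198] -6 out front; divide by -6. So div: 3*((x - 9) - 4) = -33.
Step 4. [3*((x - 9) - 4) = -33] leading coefficient 3: divide by 3. So div: (x - 9) - 4 = -11.
Step 5. [(x - 9) - 4 = -11] add 4: x sits inside (… - 4), so sub: x - 9 = -7.
Step 6. [x - 9 = -7] the outer -9 inverts by adding 9. So sub: x = 2.

Answer: x ∈ {2}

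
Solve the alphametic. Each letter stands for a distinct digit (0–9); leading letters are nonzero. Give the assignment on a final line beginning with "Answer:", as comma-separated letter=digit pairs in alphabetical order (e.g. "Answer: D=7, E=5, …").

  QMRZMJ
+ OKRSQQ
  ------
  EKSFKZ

Step 1. [col 1: J + Q ≡ Z (mod 10)] column 1 (J + Q ≡ Z (mod 10), carry-in 0) doesn't pin Q yet; pick Q=5 and continue. So Q=5.
Step 2. [col 1: J + Q ≡ Z (mod 10)] column 1 (J + Q ≡ Z (mod 10), carry-in 0) doesn't pin J yet; pick J=7 and continue ⇒ J=7.
Step 3. [col 1: J + Q ≡ Z (mod 10)] column 1 reads J+Q+carry(0)=Z with J=7, Q=5; with digits 5,7 already taken and all letters distinct, the only value for Z is 2 ⇒ Z=2.
Step 4. [col 2: M + Q ≡ K (mod 10)] several values work for M in column 2 (M + Q ≡ K (mod 10), carry-in 1); try M=0 ⇒ M=0.
Step 5. [col 2: M + Q ≡ K (mod 10)] column 2 reads M+Q+carry(1)=K with M=0, Q=5; with digits 0,2,5,7 already taken and all letters distinct, the only value for K is 6 ⇒ K=6.
Step 6. [col 3: Z + S ≡ F (mod 10)] several values work for F in column 3 (Z + S ≡ F (mod 10), carry-in 0); try F=1 ⇒ F=1.
Step 7. [col 3: Z + S ≡ F (mod 10)] column 3: given Z=2, F=1, carry-in 0, and digits 0,1,2,5,6,7 already taken and all letters distinct, Z+S≡F (mod 10) forces S=9. So S=9.
Step 8. [col 4: R + R ≡ S (mod 10)] from column 4 (S=9, carry-in 1, digits 0,1,2,5,6,7,9 already taken and all letters distinct): R must equal 4. So R=4.
Step 9. [col 6: Q + O ≡ E (mod 10)] E=8 is one option consistent with column 6 (Q + O ≡ E (mod 10), carry-in 0) — take it, so E=8.
Step 10. [col 6: Q + O ≡ E (mod 10)] from column 6 (Q=5, E=8, carry-in 0, digits 0,1,2,4,5,6,7,8,9 already taken and all letters distinct): O must equal 3 ⇒ O=3.

Answer: E=8, F=1, J=7, K=6, M=0, O=3, Q=5, R=4, S=9, Z=2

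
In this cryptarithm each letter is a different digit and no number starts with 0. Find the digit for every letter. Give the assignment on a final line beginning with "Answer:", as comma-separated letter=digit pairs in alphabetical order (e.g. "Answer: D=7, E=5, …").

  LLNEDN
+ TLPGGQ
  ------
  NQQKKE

Step 1. [col 1: N + Q ≡ E (mod 10)] no forcing yet in column 1 (carry-in 0); E=1 is free and consistent — try it ⇒ E=1.
Step 2. [col 1: N + Q ≡ E (mod 10)] N=6 is one option consistent with column 1 (N + Q ≡ E (mod 10), carry-in 0) — take it, so N=6.
Step 3. [col 1: N + Q ≡ E (mod 10)] from column 1 (N=6, E=1, carry-in 0, digits 1,6 already taken and all letters distinct): Q must equal 5, so Q=5.
Step 4. [col 2: D + G ≡ K (mod 10)] K=8 is one option consistent with column 2 (D + G ≡ K (mod 10), carry-in 1) — take it, so K=8.
Step 5. [col 2: D + G ≡ K (mod 10)] several values work for D in column 2 (D + G ≡ K (mod 10), carry-in 1); try D=0. So D=0.
Step 6. [col 2: D + G ≡ K (mod 10)] in column 2 we have D+G≡K with carry-in 1; given D=0, K=8 and digits 0,1,5,6,8 already taken and all letters distinct, that pins G to 7 ⇒ G=7.
Step 7. [col 4: N + P ≡ Q (mod 10)] column 4 reads N+P+carry(0)=Q with N=6, Q=5; with digits 0,1,5,6,7,8 already taken and all letters distinct, the only value for P is 9. So P=9.
Step 8. [col 5: L + L ≡ Q (mod 10)] column 5: given Q=5, carry-in 1, and digits 0,1,5,6,7,8,9 already taken and all letters distinct, L+L≡Q (mod 10) forces L=2 ⇒ L=2.
Step 9. [col 6: L + T ≡ N (mod 10)] column 6: given L=2, N=6, carry-in 0, and digits 0,1,2,5,6,7,8,9 already taken and all letters distinct, L+T≡N (mod 10) forces T=4 ⇒ T=4.

Answer: D=0, E=1, G=7, K=8, L=2, N=6, P=9, Q=5, T=4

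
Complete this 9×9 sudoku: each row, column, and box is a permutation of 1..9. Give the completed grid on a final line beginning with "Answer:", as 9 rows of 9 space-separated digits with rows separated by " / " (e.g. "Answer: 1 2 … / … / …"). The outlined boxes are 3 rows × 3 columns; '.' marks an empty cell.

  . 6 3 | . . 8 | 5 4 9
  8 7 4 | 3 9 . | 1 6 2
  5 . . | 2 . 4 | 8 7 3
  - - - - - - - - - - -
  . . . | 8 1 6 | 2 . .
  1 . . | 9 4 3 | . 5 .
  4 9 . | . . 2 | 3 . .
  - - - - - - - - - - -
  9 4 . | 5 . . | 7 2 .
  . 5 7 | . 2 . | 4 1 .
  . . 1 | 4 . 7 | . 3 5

Step 1. [r8c9∈{6,8}] r8c9 is the only open cell in row 8 admitting 8, so r8c9=8.
Step 2. [r7c9∈{6}] r7c9's peers cover all but 6. So r7c9=6.
Step 3. [r7c3∈{8}] nothing but 8 survives at r7c3. So r7c3=8.
Step 4. [r6c4∈{7}] r6c4 is down to just 7 ⇒ r6c4=7.
Step 5. [r8c4∈{6}] only 6 remains possible at r8c4 ⇒ r8c4=6.
Step 6. [r5c3∈{2,6}] col 3 places 2 nowhere but r5c3, so r5c3=2.
Step 7. [r4c1∈{3,7}] col 1 places 7 nowhere but r4c1 ⇒ r4c1=7.
Step 8. [r6c5∈{5}] r6c5's peers cover all but 5, so r6c5=5.
Step 9. [r1c1∈{2}] r1c1 is down to just 2. So r1c1=2.
Step 10. [r4c3∈{5}] r4c3's peers cover all but 5. So r4c3=5.
Step 11. [r3c2∈{1}] r3c2 is down to just 1. So r3c2=1.
Step 12. [r7c6∈{1}] r7c6 is down to just 1 ⇒ r7c6=1.
Step 13. [r8c1∈{3}] r8c1 has the single candidate 3. So r8c1=3.
Step 14. [r5c9∈{7}] r5c9 has the single candidate 7, so r5c9=7.
Step 15. [r4c8∈{9}] r4c8 is down to just 9 ⇒ r4c8=9.
Step 16. [r1c5∈{7}] r1c5 is down to just 7 ⇒ r1c5=7.
Step 17. [r6c8∈{8}] only 8 remains possible at r6c8, so r6c8=8.
Step 18. [r1c4∈{1}] nothing but 1 survives at r1c4. So r1c4=1.
Step 19. [r5c2∈{8}] r5c2's peers cover all but 8 ⇒ r5c2=8.
Step 20. [r4c9∈{4}] only 4 remains possible at r4c9, so r4c9=4.
Step 21. [r3c5∈{6}] r3c5's peers cover all but 6 ⇒ r3c5=6.
Step 22. [r9c7∈{9}] r9c7 has the single candidate 9. So r9c7=9.
Step 23. [r6c9∈{1}] r6c9 is down to just 1, so r6c9=1.
Step 24. [r9c5∈{8}] nothing but 8 survives at r9c5, so r9c5=8.
Step 25. [r7c5∈{3}] r7c5's peers cover all but 3, so r7c5=3.
Step 26. [r4c2∈{3}] nothing but 3 survives at r4c2. So r4c2=3.
Step 27. [r8c6∈{9}] only 9 remains possible at r8c6. So r8c6=9.
Step 28. [r3c3∈{9}] nothing but 9 survives at r3c3 ⇒ r3c3=9.
Step 29. [r9c2∈{2}] r9c2's peers cover all but 2. So r9c2=2.
Step 30. [r6c3∈{6}] r6c3 has the single candidate 6. So r6c3=6.
Step 31. [r2c6∈{5}] r2c6 has the single candidate 5 ⇒ r2c6=5.
Step 32. [r5c7∈{6}] nothing but 6 survives at r5c7, so r5c7=6.
Step 33. [r9c1∈{6}] r9c1 has the single candidate 6 ⇒ r9c1=6.

Answer: 2 6 3 1 7 8 5 4 9 / 8 7 4 3 9 5 1 6 2 / 5 1 9 2 6 4 8 7 3 / 7 3 5 8 1 6 2 9 4 / 1 8 2 9 4 3 6 5 7 / 4 9 6 7 5 2 3 8 1 / 9 4 8 5 3 1 7 2 6 / 3 5 7 6 2 9 4 1 8 / 6 2 1 4 8 7 9 3 5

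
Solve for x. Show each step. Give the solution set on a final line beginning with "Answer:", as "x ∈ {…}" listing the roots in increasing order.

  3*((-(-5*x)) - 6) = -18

Step 1. [3*((-(-5*x)) - 6) = -18] divide by the outer 3 ⇒ div: (-(-5*x)) - 6 = -6.
Step 2. [(-(-5*x)) - 6 = -6] 6 comes off first (add 6), so sub: -(-5*x) = 0.
Step 3. [-(-5*x) = 0] LHS negated; negate both sides, so neg: -5*x = 0.
Step 4. [-5*x = 0] leading coefficient -5: divide by -5, so div: x = 0.

Answer: x ∈ {0}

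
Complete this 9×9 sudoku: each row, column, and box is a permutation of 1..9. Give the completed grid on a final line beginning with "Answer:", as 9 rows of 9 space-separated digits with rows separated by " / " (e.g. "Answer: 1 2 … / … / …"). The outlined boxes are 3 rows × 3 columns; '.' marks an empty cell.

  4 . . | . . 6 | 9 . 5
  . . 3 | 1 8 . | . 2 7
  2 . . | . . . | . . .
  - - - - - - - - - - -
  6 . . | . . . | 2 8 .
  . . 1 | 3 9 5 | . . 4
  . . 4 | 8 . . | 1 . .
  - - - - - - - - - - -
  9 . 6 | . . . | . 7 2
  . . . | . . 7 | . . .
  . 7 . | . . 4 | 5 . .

Step 1. [r6c5∈{2,6,7}] r6c5 is the only open cell in box 5 admitting 6. So r6c5=6.
Step 2. [r2c7∈{4,6}] in row 2, 4 fits only at r2c7. So r2c7=4.
Step 3. [r8c8∈{1,3,4,6,9}] col 8 places 4 nowhere but r8c8 ⇒ r8c8=4.
Step 4. [r2c1∈{5}] only 5 remains possible at r2c1 ⇒ r2c1=5.
Step 5. [r7c4∈{5}] nothing but 5 survives at r7c4, so r7c4=5.
Step 6. [r7c6∈{1,3,8}] col 6 places 8 nowhere but r7c6 ⇒ r7c6=8.
Step 7. [r7c7∈{3}] r7c7's peers cover all but 3, so r7c7=3.
Step 8. [r3c6∈{3,9}] 3 has one home in col 6: r3c6 ⇒ r3c6=3.
Step 9. [r7c5∈{1}] r7c5 has the single candidate 1, so r7c5=1.
Step 10. [r6c8∈{3,5,9}] col 8 places 5 nowhere but r6c8, so r6c8=5.
Step 11. [r9c8∈{1,6,9}] across col 8, 9 lands solely at r9c8, so r9c8=9.
Step 12. [r8c4∈{2,6,9}] across row 8, 9 lands solely at r8c4, so r8c4=9.
Step 13. [r5c2∈{2,8}] r5c2 is the only open cell in row 5 admitting 2, so r5c2=2.
Step 14. [r6c1∈{3,7}] across row 6, 7 lands solely at r6c1, so r6c1=7.
Step 15. [r3c5∈{4,5,7}] 5 has one home in row 3: r3c5 ⇒ r3c5=5.
Step 16. [r2c2∈{6,9}] 6 has one home in row 2: r2c2, so r2c2=6.
Step 17. [r9c4∈{2,6}] r9c4 is the only open cell in col 4 admitting 6. So r9c4=6.
Step 18. [r4c5∈{4,7}] in col 5, 4 fits only at r4c5, so r4c5=4.
Step 19. [r1c5∈{2,7}] in col 5, 7 fits only at r1c5. So r1c5=7.
Step 20. [r1c3∈{8}] nothing but 8 survives at r1c3, so r1c3=8.
Step 21. [r8c2∈{1,3,5,8}] in col 2, 8 fits only at r8c2 ⇒ r8c2=8.
Step 22. [r8c7∈{6}] nothing but 6 survives at r8c7 ⇒ r8c7=6.
Step 23. [r8c9∈{1}] nothing but 1 survives at r8c9. So r8c9=1.
Step 24. [r4c2∈{3,5,9}] across col 2, 5 lands solely at r4c2 ⇒ r4c2=5.
Step 25. [r4c3∈{9}] r4c3 is down to just 9. So r4c3=9.
Step 26. [r8c1∈{3}] r8c1 has the single candidate 3 ⇒ r8c1=3.
Step 27. [r8c5∈{2}] r8c5's peers cover all but 2, so r8c5=2.
Step 28. [r3c9∈{6,8}] r3c9 is the only open cell in col 9 admitting 6, so r3c9=6.
Step 29. [r3c8∈{1}] nothing but 1 survives at r3c8, so r3c8=1.
Step 30. [r6c9∈{3,9}] 9 has one home in row 6: r6c9 ⇒ r6c9=9.
Step 31. [r1c8∈{3}] nothing but 3 survives at r1c8 ⇒ r1c8=3.
Step 32. [r3c4∈{4}] only 4 remains possible at r3c4 ⇒ r3c4=4.
Step 33. [r2c6∈{9}] r2c6's peers cover all but 9, so r2c6=9.
Step 34. [r4c6∈{1}] r4c6's peers cover all but 1 ⇒ r4c6=1.
Step 35. [r7c2∈{4}] only 4 remains possible at r7c2 ⇒ r7c2=4.
Step 36. [r3c3∈{7}] nothing but 7 survives at r3c3. So r3c3=7.
Step 37. [r5c8∈{6}] r5c8 has the single candidate 6 ⇒ r5c8=6.
Step 38. [r6c2∈{3}] only 3 remains possible at r6c2 ⇒ r6c2=3.
Step 39. [r3c2∈{9}] nothing but 9 survives at r3c2, so r3c2=9.
Step 40. [r4c9∈{3}] r4c9's peers cover all but 3 ⇒ r4c9=3.
Step 41. [r3c7∈{8}] r3c7 has the single candidate 8, so r3c7=8.
Step 42. [r5c1∈{8}] r5c1 is down to just 8 ⇒ r5c1=8.
Step 43. [r5c7∈{7}] nothing but 7 survives at r5c7. So r5c7=7.
Step 44. [r6c6∈{2}] r6c6 has the single candidate 2, so r6c6=2.
Step 45. [r8c3∈{5}] r8c3's peers cover all but 5, so r8c3=5.
Step 46. [r1c2∈{1}] r1c2's peers cover all but 1 ⇒ r1c2=1.
Step 47. [r1c4∈{2}] r1c4's peers cover all but 2. So r1c4=2.
Step 48. [r4c4∈{7}] r4c4 has the single candidate 7 ⇒ r4c4=7.
Step 49. [r9c5∈{3}] r9c5's peers cover all but 3, so r9c5=3.
Step 50. [r9c9∈{8}] r9c9 has the single candidate 8 ⇒ r9c9=8.
Step 51. [r9c3∈{2}] r9c3's peers cover all but 2. So r9c3=2.
Step 52. [r9c1∈{1}] nothing but 1 survives at r9c1 ⇒ r9c1=1.

Answer: 4 1 8 2 7 6 9 3 5 / 5 6 3 1 8 9 4 2 7 / 2 9 7 4 5 3 8 1 6 / 6 5 9 7 4 1 2 8 3 / 8 2 1 3 9 5 7 6 4 / 7 3 4 8 6 2 1 5 9 / 9 4 6 5 1 8 3 7 2 / 3 8 5 9 2 7 6 4 1 / 1 7 2 6 3 4 5 9 8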